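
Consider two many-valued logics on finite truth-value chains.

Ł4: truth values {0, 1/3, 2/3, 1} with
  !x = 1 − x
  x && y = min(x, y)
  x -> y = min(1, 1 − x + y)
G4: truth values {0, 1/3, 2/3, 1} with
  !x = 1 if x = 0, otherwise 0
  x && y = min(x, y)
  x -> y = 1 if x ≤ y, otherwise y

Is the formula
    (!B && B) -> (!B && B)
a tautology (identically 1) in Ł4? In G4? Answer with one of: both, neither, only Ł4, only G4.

both

In Ł4: every assignment gives 1 — tautology.
In G4: every assignment gives 1 — tautology.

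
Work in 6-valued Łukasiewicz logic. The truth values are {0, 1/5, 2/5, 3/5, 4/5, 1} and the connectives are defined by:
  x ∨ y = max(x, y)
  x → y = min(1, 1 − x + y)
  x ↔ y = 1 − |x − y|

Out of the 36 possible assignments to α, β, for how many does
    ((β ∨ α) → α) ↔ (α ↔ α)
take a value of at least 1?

21

value 1: 21 assignments (counts)
value 4/5: 5 assignments
value 3/5: 4 assignments
value 2/5: 3 assignments
value 1/5: 2 assignments
value 0: 1 assignment
So 21 of the 36 assignments meet the threshold.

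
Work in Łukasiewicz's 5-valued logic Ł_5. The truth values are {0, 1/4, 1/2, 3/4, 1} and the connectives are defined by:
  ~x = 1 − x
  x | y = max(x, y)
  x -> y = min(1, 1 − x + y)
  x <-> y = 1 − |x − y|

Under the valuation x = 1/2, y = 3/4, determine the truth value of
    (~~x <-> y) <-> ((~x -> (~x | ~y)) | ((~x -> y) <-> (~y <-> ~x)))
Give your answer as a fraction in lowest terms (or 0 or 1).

3/4

~x = ~1/2 = 1/2
~~x = ~1/2 = 1/2
~~x <-> y = 1/2 <-> 3/4 = 3/4
~x = ~1/2 = 1/2
~x = ~1/2 = 1/2
~y = ~3/4 = 1/4
~x | ~y = 1/2 | 1/4 = 1/2
~x -> (~x | ~y) = 1/2 -> 1/2 = 1
~x = ~1/2 = 1/2
~x -> y = 1/2 -> 3/4 = 1
~y = ~3/4 = 1/4
~x = ~1/2 = 1/2
~y <-> ~x = 1/4 <-> 1/2 = 3/4
(~x -> y) <-> (~y <-> ~x) = 1 <-> 3/4 = 3/4
(~x -> (~x | ~y)) | ((~x -> y) <-> (~y <-> ~x)) = 1 | 3/4 = 1
(~~x <-> y) <-> ((~x -> (~x | ~y)) | ((~x -> y) <-> (~y <-> ~x))) = 3/4 <-> 1 = 3/4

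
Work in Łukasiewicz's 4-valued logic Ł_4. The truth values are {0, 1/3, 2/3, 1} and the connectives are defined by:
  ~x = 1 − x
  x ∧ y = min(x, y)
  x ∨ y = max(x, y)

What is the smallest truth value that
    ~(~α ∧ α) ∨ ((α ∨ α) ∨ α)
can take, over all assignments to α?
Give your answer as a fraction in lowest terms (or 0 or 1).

Take α = 1/3:
~α = ~1/3 = 2/3
~α ∧ α = 2/3 ∧ 1/3 = 1/3
~(~α ∧ α) = ~1/3 = 2/3
α ∨ α = 1/3 ∨ 1/3 = 1/3
(α ∨ α) ∨ α = 1/3 ∨ 1/3 = 1/3
~(~α ∧ α) ∨ ((α ∨ α) ∨ α) = 2/3 ∨ 1/3 = 2/3
No assignment yields a value below 2/3, so this is the minimum.

2/3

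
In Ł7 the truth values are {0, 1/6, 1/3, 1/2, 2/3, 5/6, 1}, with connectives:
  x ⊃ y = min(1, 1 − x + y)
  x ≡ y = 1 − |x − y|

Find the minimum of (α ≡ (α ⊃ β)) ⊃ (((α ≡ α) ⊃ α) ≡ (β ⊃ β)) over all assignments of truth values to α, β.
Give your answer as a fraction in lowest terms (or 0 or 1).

1/2

Take α = 1/2, β = 0:
α ⊃ β = 1/2 ⊃ 0 = 1/2
α ≡ (α ⊃ β) = 1/2 ≡ 1/2 = 1
α ≡ α = 1/2 ≡ 1/2 = 1
(α ≡ α) ⊃ α = 1 ⊃ 1/2 = 1/2
β ⊃ β = 0 ⊃ 0 = 1
((α ≡ α) ⊃ α) ≡ (β ⊃ β) = 1/2 ≡ 1 = 1/2
(α ≡ (α ⊃ β)) ⊃ (((α ≡ α) ⊃ α) ≡ (β ⊃ β)) = 1 ⊃ 1/2 = 1/2
No assignment yields a value below 1/2, so this is the minimum.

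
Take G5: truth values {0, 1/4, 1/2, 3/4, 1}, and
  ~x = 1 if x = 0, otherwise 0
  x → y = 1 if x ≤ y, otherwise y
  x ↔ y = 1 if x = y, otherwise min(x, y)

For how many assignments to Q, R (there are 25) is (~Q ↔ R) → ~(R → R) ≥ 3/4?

17

value 1: 17 assignments (counts)
value 0: 8 assignments
So 17 of the 25 assignments meet the threshold.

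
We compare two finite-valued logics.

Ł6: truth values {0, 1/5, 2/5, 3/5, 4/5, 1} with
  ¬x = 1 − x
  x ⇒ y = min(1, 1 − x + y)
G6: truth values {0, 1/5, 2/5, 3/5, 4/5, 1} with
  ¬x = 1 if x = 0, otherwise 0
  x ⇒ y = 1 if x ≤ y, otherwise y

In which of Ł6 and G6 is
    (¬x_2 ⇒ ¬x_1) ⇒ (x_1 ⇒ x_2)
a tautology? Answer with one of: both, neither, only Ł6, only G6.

only Ł6

In Ł6: every assignment gives 1 — tautology.
In G6: at x_1 = 2/5, x_2 = 1/5 the value is 1/5 — not a tautology.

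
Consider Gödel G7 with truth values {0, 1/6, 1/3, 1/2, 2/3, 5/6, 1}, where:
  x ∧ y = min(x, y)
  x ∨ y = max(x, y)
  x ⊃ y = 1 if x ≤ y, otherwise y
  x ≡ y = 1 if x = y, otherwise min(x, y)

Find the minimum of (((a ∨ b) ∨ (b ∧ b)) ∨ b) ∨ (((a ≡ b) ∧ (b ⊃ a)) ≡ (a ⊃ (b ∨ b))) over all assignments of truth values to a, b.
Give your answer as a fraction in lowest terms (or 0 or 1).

Take a = 0, b = 1/6:
a ∨ b = 0 ∨ 1/6 = 1/6
b ∧ b = 1/6 ∧ 1/6 = 1/6
(a ∨ b) ∨ (b ∧ b) = 1/6 ∨ 1/6 = 1/6
((a ∨ b) ∨ (b ∧ b)) ∨ b = 1/6 ∨ 1/6 = 1/6
a ≡ b = 0 ≡ 1/6 = 0
b ⊃ a = 1/6 ⊃ 0 = 0
(a ≡ b) ∧ (b ⊃ a) = 0 ∧ 0 = 0
b ∨ b = 1/6 ∨ 1/6 = 1/6
a ⊃ (b ∨ b) = 0 ⊃ 1/6 = 1
((a ≡ b) ∧ (b ⊃ a)) ≡ (a ⊃ (b ∨ b)) = 0 ≡ 1 = 0
(((a ∨ b) ∨ (b ∧ b)) ∨ b) ∨ (((a ≡ b) ∧ (b ⊃ a)) ≡ (a ⊃ (b ∨ b))) = 1/6 ∨ 0 = 1/6
No assignment yields a value below 1/6, so this is the minimum.

1/6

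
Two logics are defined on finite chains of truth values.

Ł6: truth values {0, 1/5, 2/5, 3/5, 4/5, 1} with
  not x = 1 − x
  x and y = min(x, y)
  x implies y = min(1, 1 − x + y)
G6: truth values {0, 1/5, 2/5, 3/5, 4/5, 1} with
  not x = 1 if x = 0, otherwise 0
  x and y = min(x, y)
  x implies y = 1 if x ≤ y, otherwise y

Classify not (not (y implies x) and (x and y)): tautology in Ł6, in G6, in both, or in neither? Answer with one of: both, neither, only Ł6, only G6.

In Ł6: at x = 1/5, y = 2/5 the value is 4/5 — not a tautology.
In G6: every assignment gives 1 — tautology.

only G6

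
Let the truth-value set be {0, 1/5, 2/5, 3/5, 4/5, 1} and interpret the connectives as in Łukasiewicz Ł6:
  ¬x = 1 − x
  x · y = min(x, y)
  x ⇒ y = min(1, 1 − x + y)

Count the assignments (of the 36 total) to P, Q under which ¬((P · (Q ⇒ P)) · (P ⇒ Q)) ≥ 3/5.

24

value 1: 7 assignments (counts)
value 4/5: 8 assignments (counts)
value 3/5: 9 assignments (counts)
value 2/5: 7 assignments
value 1/5: 4 assignments
value 0: 1 assignment
So 24 of the 36 assignments meet the threshold.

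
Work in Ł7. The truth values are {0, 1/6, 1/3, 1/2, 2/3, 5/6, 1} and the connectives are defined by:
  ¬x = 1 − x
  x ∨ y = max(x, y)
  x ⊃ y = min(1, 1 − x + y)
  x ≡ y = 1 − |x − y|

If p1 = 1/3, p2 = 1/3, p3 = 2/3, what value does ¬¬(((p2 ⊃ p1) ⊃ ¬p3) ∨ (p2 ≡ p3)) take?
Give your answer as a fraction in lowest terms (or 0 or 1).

2/3

p2 ⊃ p1 = 1/3 ⊃ 1/3 = 1
¬p3 = ¬2/3 = 1/3
(p2 ⊃ p1) ⊃ ¬p3 = 1 ⊃ 1/3 = 1/3
p2 ≡ p3 = 1/3 ≡ 2/3 = 2/3
((p2 ⊃ p1) ⊃ ¬p3) ∨ (p2 ≡ p3) = 1/3 ∨ 2/3 = 2/3
¬(((p2 ⊃ p1) ⊃ ¬p3) ∨ (p2 ≡ p3)) = ¬2/3 = 1/3
¬¬(((p2 ⊃ p1) ⊃ ¬p3) ∨ (p2 ≡ p3)) = ¬1/3 = 2/3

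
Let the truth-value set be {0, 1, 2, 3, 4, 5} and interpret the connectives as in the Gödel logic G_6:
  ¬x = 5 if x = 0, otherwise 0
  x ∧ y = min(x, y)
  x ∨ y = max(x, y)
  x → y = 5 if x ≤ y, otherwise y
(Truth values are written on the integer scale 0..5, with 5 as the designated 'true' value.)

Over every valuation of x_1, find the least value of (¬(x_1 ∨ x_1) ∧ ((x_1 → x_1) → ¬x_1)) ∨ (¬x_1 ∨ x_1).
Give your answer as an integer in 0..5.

Take x_1 = 1:
x_1 ∨ x_1 = 1 ∨ 1 = 1
¬(x_1 ∨ x_1) = ¬1 = 0
x_1 → x_1 = 1 → 1 = 5
¬x_1 = ¬1 = 0
(x_1 → x_1) → ¬x_1 = 5 → 0 = 0
¬(x_1 ∨ x_1) ∧ ((x_1 → x_1) → ¬x_1) = 0 ∧ 0 = 0
¬x_1 = ¬1 = 0
¬x_1 ∨ x_1 = 0 ∨ 1 = 1
(¬(x_1 ∨ x_1) ∧ ((x_1 → x_1) → ¬x_1)) ∨ (¬x_1 ∨ x_1) = 0 ∨ 1 = 1
No assignment yields a value below 1, so this is the minimum.

1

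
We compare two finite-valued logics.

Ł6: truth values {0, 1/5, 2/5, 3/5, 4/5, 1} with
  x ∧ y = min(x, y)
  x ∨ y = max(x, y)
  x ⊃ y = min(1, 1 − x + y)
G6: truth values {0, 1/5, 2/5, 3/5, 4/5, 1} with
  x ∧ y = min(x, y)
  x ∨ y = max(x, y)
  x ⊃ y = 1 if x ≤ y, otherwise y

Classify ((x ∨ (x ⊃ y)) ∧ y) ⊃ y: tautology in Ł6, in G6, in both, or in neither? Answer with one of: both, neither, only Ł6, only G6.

In Ł6: every assignment gives 1 — tautology.
In G6: every assignment gives 1 — tautology.

both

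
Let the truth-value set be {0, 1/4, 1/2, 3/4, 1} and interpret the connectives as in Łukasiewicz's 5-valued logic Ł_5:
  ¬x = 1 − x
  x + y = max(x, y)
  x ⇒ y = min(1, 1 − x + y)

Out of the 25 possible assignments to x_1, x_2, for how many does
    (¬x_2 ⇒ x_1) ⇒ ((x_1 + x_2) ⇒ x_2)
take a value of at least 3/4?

20

value 1: 18 assignments (counts)
value 3/4: 2 assignments (counts)
value 1/2: 3 assignments
value 1/4: 1 assignment
value 0: 1 assignment
So 20 of the 25 assignments meet the threshold.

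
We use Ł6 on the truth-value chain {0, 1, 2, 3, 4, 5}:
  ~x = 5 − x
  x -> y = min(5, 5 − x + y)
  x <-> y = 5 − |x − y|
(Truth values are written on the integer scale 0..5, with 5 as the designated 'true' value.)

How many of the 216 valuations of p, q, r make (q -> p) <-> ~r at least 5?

36

value 5: 36 assignments (counts)
value 4: 50 assignments
value 3: 43 assignments
value 2: 36 assignments
value 1: 29 assignments
value 0: 22 assignments
So 36 of the 216 assignments meet the threshold.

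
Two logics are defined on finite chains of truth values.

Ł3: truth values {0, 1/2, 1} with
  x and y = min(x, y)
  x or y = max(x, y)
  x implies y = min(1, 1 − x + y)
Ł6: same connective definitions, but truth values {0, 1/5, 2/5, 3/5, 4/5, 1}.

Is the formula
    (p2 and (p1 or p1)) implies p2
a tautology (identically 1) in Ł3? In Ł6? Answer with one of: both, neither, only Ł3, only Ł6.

In Ł3: every assignment gives 1 — tautology.
In Ł6: every assignment gives 1 — tautology.

both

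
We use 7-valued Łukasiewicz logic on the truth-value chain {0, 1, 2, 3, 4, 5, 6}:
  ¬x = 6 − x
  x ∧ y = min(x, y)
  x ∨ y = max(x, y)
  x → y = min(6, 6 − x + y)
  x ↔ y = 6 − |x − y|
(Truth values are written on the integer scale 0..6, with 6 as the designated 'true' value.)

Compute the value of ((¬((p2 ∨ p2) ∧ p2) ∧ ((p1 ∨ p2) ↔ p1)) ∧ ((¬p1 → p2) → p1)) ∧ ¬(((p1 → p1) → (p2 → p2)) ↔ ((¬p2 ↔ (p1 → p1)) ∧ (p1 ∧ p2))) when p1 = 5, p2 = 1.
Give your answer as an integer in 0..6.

p2 ∨ p2 = 1 ∨ 1 = 1
(p2 ∨ p2) ∧ p2 = 1 ∧ 1 = 1
¬((p2 ∨ p2) ∧ p2) = ¬1 = 5
p1 ∨ p2 = 5 ∨ 1 = 5
(p1 ∨ p2) ↔ p1 = 5 ↔ 5 = 6
¬((p2 ∨ p2) ∧ p2) ∧ ((p1 ∨ p2) ↔ p1) = 5 ∧ 6 = 5
¬p1 = ¬5 = 1
¬p1 → p2 = 1 → 1 = 6
(¬p1 → p2) → p1 = 6 → 5 = 5
(¬((p2 ∨ p2) ∧ p2) ∧ ((p1 ∨ p2) ↔ p1)) ∧ ((¬p1 → p2) → p1) = 5 ∧ 5 = 5
p1 → p1 = 5 → 5 = 6
p2 → p2 = 1 → 1 = 6
(p1 → p1) → (p2 → p2) = 6 → 6 = 6
¬p2 = ¬1 = 5
p1 → p1 = 5 → 5 = 6
¬p2 ↔ (p1 → p1) = 5 ↔ 6 = 5
p1 ∧ p2 = 5 ∧ 1 = 1
(¬p2 ↔ (p1 → p1)) ∧ (p1 ∧ p2) = 5 ∧ 1 = 1
((p1 → p1) → (p2 → p2)) ↔ ((¬p2 ↔ (p1 → p1)) ∧ (p1 ∧ p2)) = 6 ↔ 1 = 1
¬(((p1 → p1) → (p2 → p2)) ↔ ((¬p2 ↔ (p1 → p1)) ∧ (p1 ∧ p2))) = ¬1 = 5
((¬((p2 ∨ p2) ∧ p2) ∧ ((p1 ∨ p2) ↔ p1)) ∧ ((¬p1 → p2) → p1)) ∧ ¬(((p1 → p1) → (p2 → p2)) ↔ ((¬p2 ↔ (p1 → p1)) ∧ (p1 ∧ p2))) = 5 ∧ 5 = 5

5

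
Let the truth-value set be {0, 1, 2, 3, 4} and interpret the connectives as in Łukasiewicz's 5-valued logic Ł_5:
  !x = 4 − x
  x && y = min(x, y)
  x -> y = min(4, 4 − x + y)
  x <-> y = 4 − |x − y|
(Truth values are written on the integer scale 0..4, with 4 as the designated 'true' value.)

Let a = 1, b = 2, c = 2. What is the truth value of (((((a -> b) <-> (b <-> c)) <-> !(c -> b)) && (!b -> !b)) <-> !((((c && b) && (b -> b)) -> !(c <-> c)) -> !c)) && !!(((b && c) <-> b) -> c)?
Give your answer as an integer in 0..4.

a -> b = 1 -> 2 = 4
b <-> c = 2 <-> 2 = 4
(a -> b) <-> (b <-> c) = 4 <-> 4 = 4
c -> b = 2 -> 2 = 4
!(c -> b) = !4 = 0
((a -> b) <-> (b <-> c)) <-> !(c -> b) = 4 <-> 0 = 0
!b = !2 = 2
!b = !2 = 2
!b -> !b = 2 -> 2 = 4
(((a -> b) <-> (b <-> c)) <-> !(c -> b)) && (!b -> !b) = 0 && 4 = 0
c && b = 2 && 2 = 2
b -> b = 2 -> 2 = 4
(c && b) && (b -> b) = 2 && 4 = 2
c <-> c = 2 <-> 2 = 4
!(c <-> c) = !4 = 0
((c && b) && (b -> b)) -> !(c <-> c) = 2 -> 0 = 2
!c = !2 = 2
(((c && b) && (b -> b)) -> !(c <-> c)) -> !c = 2 -> 2 = 4
!((((c && b) && (b -> b)) -> !(c <-> c)) -> !c) = !4 = 0
((((a -> b) <-> (b <-> c)) <-> !(c -> b)) && (!b -> !b)) <-> !((((c && b) && (b -> b)) -> !(c <-> c)) -> !c) = 0 <-> 0 = 4
b && c = 2 && 2 = 2
(b && c) <-> b = 2 <-> 2 = 4
((b && c) <-> b) -> c = 4 -> 2 = 2
!(((b && c) <-> b) -> c) = !2 = 2
!!(((b && c) <-> b) -> c) = !2 = 2
(((((a -> b) <-> (b <-> c)) <-> !(c -> b)) && (!b -> !b)) <-> !((((c && b) && (b -> b)) -> !(c <-> c)) -> !c)) && !!(((b && c) <-> b) -> c) = 4 && 2 = 2

2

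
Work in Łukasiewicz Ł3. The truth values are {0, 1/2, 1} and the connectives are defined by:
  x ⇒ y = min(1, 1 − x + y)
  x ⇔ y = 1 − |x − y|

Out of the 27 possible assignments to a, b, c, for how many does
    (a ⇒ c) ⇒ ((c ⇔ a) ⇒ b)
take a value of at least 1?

value 1: 19 assignments (counts)
value 1/2: 5 assignments
value 0: 3 assignments
So 19 of the 27 assignments meet the threshold.

19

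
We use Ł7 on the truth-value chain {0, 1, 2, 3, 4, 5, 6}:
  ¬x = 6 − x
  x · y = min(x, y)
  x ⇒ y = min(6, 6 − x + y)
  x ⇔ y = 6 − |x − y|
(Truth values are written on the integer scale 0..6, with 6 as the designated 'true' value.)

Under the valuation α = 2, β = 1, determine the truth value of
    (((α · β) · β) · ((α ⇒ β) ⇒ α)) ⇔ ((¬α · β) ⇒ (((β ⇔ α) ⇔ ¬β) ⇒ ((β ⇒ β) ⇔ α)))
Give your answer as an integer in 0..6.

1

α · β = 2 · 1 = 1
(α · β) · β = 1 · 1 = 1
α ⇒ β = 2 ⇒ 1 = 5
(α ⇒ β) ⇒ α = 5 ⇒ 2 = 3
((α · β) · β) · ((α ⇒ β) ⇒ α) = 1 · 3 = 1
¬α = ¬2 = 4
¬α · β = 4 · 1 = 1
β ⇔ α = 1 ⇔ 2 = 5
¬β = ¬1 = 5
(β ⇔ α) ⇔ ¬β = 5 ⇔ 5 = 6
β ⇒ β = 1 ⇒ 1 = 6
(β ⇒ β) ⇔ α = 6 ⇔ 2 = 2
((β ⇔ α) ⇔ ¬β) ⇒ ((β ⇒ β) ⇔ α) = 6 ⇒ 2 = 2
(¬α · β) ⇒ (((β ⇔ α) ⇔ ¬β) ⇒ ((β ⇒ β) ⇔ α)) = 1 ⇒ 2 = 6
(((α · β) · β) · ((α ⇒ β) ⇒ α)) ⇔ ((¬α · β) ⇒ (((β ⇔ α) ⇔ ¬β) ⇒ ((β ⇒ β) ⇔ α))) = 1 ⇔ 6 = 1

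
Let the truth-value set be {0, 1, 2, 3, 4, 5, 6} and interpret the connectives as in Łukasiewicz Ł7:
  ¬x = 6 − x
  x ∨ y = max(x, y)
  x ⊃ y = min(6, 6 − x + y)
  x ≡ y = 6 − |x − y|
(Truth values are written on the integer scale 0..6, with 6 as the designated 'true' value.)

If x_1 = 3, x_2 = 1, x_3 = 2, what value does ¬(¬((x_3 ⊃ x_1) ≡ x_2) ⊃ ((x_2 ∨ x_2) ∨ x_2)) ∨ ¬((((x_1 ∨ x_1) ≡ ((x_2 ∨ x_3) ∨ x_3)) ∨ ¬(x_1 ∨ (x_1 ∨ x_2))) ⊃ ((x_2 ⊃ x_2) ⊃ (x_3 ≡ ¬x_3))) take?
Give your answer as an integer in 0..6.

x_3 ⊃ x_1 = 2 ⊃ 3 = 6
(x_3 ⊃ x_1) ≡ x_2 = 6 ≡ 1 = 1
¬((x_3 ⊃ x_1) ≡ x_2) = ¬1 = 5
x_2 ∨ x_2 = 1 ∨ 1 = 1
(x_2 ∨ x_2) ∨ x_2 = 1 ∨ 1 = 1
¬((x_3 ⊃ x_1) ≡ x_2) ⊃ ((x_2 ∨ x_2) ∨ x_2) = 5 ⊃ 1 = 2
¬(¬((x_3 ⊃ x_1) ≡ x_2) ⊃ ((x_2 ∨ x_2) ∨ x_2)) = ¬2 = 4
x_1 ∨ x_1 = 3 ∨ 3 = 3
x_2 ∨ x_3 = 1 ∨ 2 = 2
(x_2 ∨ x_3) ∨ x_3 = 2 ∨ 2 = 2
(x_1 ∨ x_1) ≡ ((x_2 ∨ x_3) ∨ x_3) = 3 ≡ 2 = 5
x_1 ∨ x_2 = 3 ∨ 1 = 3
x_1 ∨ (x_1 ∨ x_2) = 3 ∨ 3 = 3
¬(x_1 ∨ (x_1 ∨ x_2)) = ¬3 = 3
((x_1 ∨ x_1) ≡ ((x_2 ∨ x_3) ∨ x_3)) ∨ ¬(x_1 ∨ (x_1 ∨ x_2)) = 5 ∨ 3 = 5
x_2 ⊃ x_2 = 1 ⊃ 1 = 6
¬x_3 = ¬2 = 4
x_3 ≡ ¬x_3 = 2 ≡ 4 = 4
(x_2 ⊃ x_2) ⊃ (x_3 ≡ ¬x_3) = 6 ⊃ 4 = 4
(((x_1 ∨ x_1) ≡ ((x_2 ∨ x_3) ∨ x_3)) ∨ ¬(x_1 ∨ (x_1 ∨ x_2))) ⊃ ((x_2 ⊃ x_2) ⊃ (x_3 ≡ ¬x_3)) = 5 ⊃ 4 = 5
¬((((x_1 ∨ x_1) ≡ ((x_2 ∨ x_3) ∨ x_3)) ∨ ¬(x_1 ∨ (x_1 ∨ x_2))) ⊃ ((x_2 ⊃ x_2) ⊃ (x_3 ≡ ¬x_3))) = ¬5 = 1
¬(¬((x_3 ⊃ x_1) ≡ x_2) ⊃ ((x_2 ∨ x_2) ∨ x_2)) ∨ ¬((((x_1 ∨ x_1) ≡ ((x_2 ∨ x_3) ∨ x_3)) ∨ ¬(x_1 ∨ (x_1 ∨ x_2))) ⊃ ((x_2 ⊃ x_2) ⊃ (x_3 ≡ ¬x_3))) = 4 ∨ 1 = 4

4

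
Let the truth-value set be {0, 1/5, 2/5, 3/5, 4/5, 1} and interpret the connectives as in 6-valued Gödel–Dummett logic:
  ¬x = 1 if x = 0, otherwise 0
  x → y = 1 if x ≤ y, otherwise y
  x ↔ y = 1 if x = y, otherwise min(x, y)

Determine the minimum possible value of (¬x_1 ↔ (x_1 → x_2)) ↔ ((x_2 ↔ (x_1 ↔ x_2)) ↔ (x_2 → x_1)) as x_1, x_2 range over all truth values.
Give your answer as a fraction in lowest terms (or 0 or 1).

Take x_1 = 0, x_2 = 0:
¬x_1 = ¬0 = 1
x_1 → x_2 = 0 → 0 = 1
¬x_1 ↔ (x_1 → x_2) = 1 ↔ 1 = 1
x_1 ↔ x_2 = 0 ↔ 0 = 1
x_2 ↔ (x_1 ↔ x_2) = 0 ↔ 1 = 0
x_2 → x_1 = 0 → 0 = 1
(x_2 ↔ (x_1 ↔ x_2)) ↔ (x_2 → x_1) = 0 ↔ 1 = 0
(¬x_1 ↔ (x_1 → x_2)) ↔ ((x_2 ↔ (x_1 ↔ x_2)) ↔ (x_2 → x_1)) = 1 ↔ 0 = 0
No assignment yields a value below 0, so this is the minimum.

0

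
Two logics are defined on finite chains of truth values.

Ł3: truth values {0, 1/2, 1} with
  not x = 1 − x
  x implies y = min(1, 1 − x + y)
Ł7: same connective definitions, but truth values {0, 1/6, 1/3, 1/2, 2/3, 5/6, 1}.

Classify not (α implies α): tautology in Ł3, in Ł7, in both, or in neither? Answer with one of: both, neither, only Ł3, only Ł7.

neither

In Ł3: at α = 0 the value is 0 — not a tautology.
In Ł7: at α = 0 the value is 0 — not a tautology.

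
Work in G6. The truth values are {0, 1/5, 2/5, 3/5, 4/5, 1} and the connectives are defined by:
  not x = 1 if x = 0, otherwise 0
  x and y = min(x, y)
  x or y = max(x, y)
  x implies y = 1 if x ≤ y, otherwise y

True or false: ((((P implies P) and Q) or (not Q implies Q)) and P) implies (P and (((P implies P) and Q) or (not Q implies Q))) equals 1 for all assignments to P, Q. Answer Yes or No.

At P = 1, Q = 3/5, for instance:
P implies P = 1 implies 1 = 1
(P implies P) and Q = 1 and 3/5 = 3/5
not Q = not 3/5 = 0
not Q implies Q = 0 implies 3/5 = 1
((P implies P) and Q) or (not Q implies Q) = 3/5 or 1 = 1
(((P implies P) and Q) or (not Q implies Q)) and P = 1 and 1 = 1
P and (((P implies P) and Q) or (not Q implies Q)) = 1 and 1 = 1
((((P implies P) and Q) or (not Q implies Q)) and P) implies (P and (((P implies P) and Q) or (not Q implies Q))) = 1 implies 1 = 1
and checking the remaining 35 assignments likewise gives ≥ 1 in every case.

Yes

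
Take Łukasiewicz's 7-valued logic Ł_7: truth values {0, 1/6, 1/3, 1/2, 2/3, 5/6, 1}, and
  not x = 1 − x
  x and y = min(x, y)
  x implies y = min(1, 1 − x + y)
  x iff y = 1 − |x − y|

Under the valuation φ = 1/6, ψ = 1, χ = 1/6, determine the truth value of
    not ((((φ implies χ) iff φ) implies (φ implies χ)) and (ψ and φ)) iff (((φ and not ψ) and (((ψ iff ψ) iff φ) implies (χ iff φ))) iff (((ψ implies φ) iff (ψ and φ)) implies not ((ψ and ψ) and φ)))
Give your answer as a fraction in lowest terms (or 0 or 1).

1/3

φ implies χ = 1/6 implies 1/6 = 1
(φ implies χ) iff φ = 1 iff 1/6 = 1/6
φ implies χ = 1/6 implies 1/6 = 1
((φ implies χ) iff φ) implies (φ implies χ) = 1/6 implies 1 = 1
ψ and φ = 1 and 1/6 = 1/6
(((φ implies χ) iff φ) implies (φ implies χ)) and (ψ and φ) = 1 and 1/6 = 1/6
not ((((φ implies χ) iff φ) implies (φ implies χ)) and (ψ and φ)) = not 1/6 = 5/6
not ψ = not 1 = 0
φ and not ψ = 1/6 and 0 = 0
ψ iff ψ = 1 iff 1 = 1
(ψ iff ψ) iff φ = 1 iff 1/6 = 1/6
χ iff φ = 1/6 iff 1/6 = 1
((ψ iff ψ) iff φ) implies (χ iff φ) = 1/6 implies 1 = 1
(φ and not ψ) and (((ψ iff ψ) iff φ) implies (χ iff φ)) = 0 and 1 = 0
ψ implies φ = 1 implies 1/6 = 1/6
ψ and φ = 1 and 1/6 = 1/6
(ψ implies φ) iff (ψ and φ) = 1/6 iff 1/6 = 1
ψ and ψ = 1 and 1 = 1
(ψ and ψ) and φ = 1 and 1/6 = 1/6
not ((ψ and ψ) and φ) = not 1/6 = 5/6
((ψ implies φ) iff (ψ and φ)) implies not ((ψ and ψ) and φ) = 1 implies 5/6 = 5/6
((φ and not ψ) and (((ψ iff ψ) iff φ) implies (χ iff φ))) iff (((ψ implies φ) iff (ψ and φ)) implies not ((ψ and ψ) and φ)) = 0 iff 5/6 = 1/6
not ((((φ implies χ) iff φ) implies (φ implies χ)) and (ψ and φ)) iff (((φ and not ψ) and (((ψ iff ψ) iff φ) implies (χ iff φ))) iff (((ψ implies φ) iff (ψ and φ)) implies not ((ψ and ψ) and φ))) = 5/6 iff 1/6 = 1/3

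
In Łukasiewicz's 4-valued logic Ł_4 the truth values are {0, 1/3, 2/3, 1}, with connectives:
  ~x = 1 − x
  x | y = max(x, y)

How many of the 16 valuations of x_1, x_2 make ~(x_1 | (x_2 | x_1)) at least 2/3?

4

x_1 = 0, x_2 = 0 ↦ 1  ≥
x_1 = 0, x_2 = 1/3 ↦ 2/3  ≥
x_1 = 0, x_2 = 2/3 ↦ 1/3  <
x_1 = 0, x_2 = 1 ↦ 0  <
x_1 = 1/3, x_2 = 0 ↦ 2/3  ≥
x_1 = 1/3, x_2 = 1/3 ↦ 2/3  ≥
x_1 = 1/3, x_2 = 2/3 ↦ 1/3  <
x_1 = 1/3, x_2 = 1 ↦ 0  <
x_1 = 2/3, x_2 = 0 ↦ 1/3  <
x_1 = 2/3, x_2 = 1/3 ↦ 1/3  <
x_1 = 2/3, x_2 = 2/3 ↦ 1/3  <
x_1 = 2/3, x_2 = 1 ↦ 0  <
x_1 = 1, x_2 = 0 ↦ 0  <
x_1 = 1, x_2 = 1/3 ↦ 0  <
x_1 = 1, x_2 = 2/3 ↦ 0  <
x_1 = 1, x_2 = 1 ↦ 0  <
So 4 of the 16 assignments meet the threshold.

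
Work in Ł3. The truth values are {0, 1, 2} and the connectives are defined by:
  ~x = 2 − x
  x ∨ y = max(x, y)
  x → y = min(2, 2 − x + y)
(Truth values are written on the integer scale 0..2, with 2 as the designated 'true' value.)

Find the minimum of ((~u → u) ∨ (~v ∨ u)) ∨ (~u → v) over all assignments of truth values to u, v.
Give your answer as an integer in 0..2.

Take u = 0, v = 1:
~u = ~0 = 2
~u → u = 2 → 0 = 0
~v = ~1 = 1
~v ∨ u = 1 ∨ 0 = 1
(~u → u) ∨ (~v ∨ u) = 0 ∨ 1 = 1
~u = ~0 = 2
~u → v = 2 → 1 = 1
((~u → u) ∨ (~v ∨ u)) ∨ (~u → v) = 1 ∨ 1 = 1
No assignment yields a value below 1, so this is the minimum.

1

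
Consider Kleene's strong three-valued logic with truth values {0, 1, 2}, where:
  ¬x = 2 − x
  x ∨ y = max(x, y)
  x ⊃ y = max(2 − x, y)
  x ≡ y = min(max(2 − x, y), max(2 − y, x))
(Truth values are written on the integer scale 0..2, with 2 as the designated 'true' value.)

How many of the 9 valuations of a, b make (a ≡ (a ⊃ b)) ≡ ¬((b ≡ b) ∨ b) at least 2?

a = 0, b = 0 ↦ 2  ≥
a = 0, b = 1 ↦ 1  <
a = 0, b = 2 ↦ 2  ≥
a = 1, b = 0 ↦ 1  <
a = 1, b = 1 ↦ 1  <
a = 1, b = 2 ↦ 1  <
a = 2, b = 0 ↦ 2  ≥
a = 2, b = 1 ↦ 1  <
a = 2, b = 2 ↦ 0  <
So 3 of the 9 assignments meet the threshold.

3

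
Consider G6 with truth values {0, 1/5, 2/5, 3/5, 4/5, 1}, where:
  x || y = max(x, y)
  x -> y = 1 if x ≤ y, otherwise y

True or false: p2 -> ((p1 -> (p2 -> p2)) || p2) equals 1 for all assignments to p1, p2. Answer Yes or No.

At p1 = 2/5, p2 = 2/5, for instance:
p2 -> p2 = 2/5 -> 2/5 = 1
p1 -> (p2 -> p2) = 2/5 -> 1 = 1
(p1 -> (p2 -> p2)) || p2 = 1 || 2/5 = 1
p2 -> ((p1 -> (p2 -> p2)) || p2) = 2/5 -> 1 = 1
and checking the remaining 35 assignments likewise gives ≥ 1 in every case.

Yes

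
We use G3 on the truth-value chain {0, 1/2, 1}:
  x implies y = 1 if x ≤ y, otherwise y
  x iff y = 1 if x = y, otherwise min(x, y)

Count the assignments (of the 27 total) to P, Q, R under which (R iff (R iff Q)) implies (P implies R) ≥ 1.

value 1: 22 assignments (counts)
value 1/2: 1 assignment
value 0: 4 assignments
So 22 of the 27 assignments meet the threshold.

22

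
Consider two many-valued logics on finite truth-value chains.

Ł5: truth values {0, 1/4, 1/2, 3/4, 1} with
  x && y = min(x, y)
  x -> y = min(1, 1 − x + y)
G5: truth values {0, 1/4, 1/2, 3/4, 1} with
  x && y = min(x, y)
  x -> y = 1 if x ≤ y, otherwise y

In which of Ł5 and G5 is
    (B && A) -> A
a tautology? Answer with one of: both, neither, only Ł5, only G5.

both

In Ł5: every assignment gives 1 — tautology.
In G5: every assignment gives 1 — tautology.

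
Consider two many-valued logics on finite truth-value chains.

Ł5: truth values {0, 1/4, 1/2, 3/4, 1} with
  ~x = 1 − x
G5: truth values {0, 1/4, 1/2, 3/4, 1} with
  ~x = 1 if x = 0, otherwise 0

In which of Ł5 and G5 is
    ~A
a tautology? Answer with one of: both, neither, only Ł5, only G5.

In Ł5: at A = 1/4 the value is 3/4 — not a tautology.
In G5: at A = 1/4 the value is 0 — not a tautology.

neither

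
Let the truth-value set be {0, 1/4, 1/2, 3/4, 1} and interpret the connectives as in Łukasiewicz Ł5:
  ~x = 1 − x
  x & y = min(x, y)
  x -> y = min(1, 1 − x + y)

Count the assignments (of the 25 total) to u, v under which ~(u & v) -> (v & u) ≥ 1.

value 1: 9 assignments (counts)
value 1/2: 7 assignments
value 0: 9 assignments
So 9 of the 25 assignments meet the threshold.

9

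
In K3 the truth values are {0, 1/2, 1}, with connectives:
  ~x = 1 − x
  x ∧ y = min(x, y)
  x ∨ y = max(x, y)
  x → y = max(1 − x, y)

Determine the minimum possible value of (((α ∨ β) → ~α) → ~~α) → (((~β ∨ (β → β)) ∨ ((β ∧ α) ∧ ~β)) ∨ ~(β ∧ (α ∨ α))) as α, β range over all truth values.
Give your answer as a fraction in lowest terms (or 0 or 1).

1/2

Take α = 1/2, β = 1/2:
α ∨ β = 1/2 ∨ 1/2 = 1/2
~α = ~1/2 = 1/2
(α ∨ β) → ~α = 1/2 → 1/2 = 1/2
~α = ~1/2 = 1/2
~~α = ~1/2 = 1/2
((α ∨ β) → ~α) → ~~α = 1/2 → 1/2 = 1/2
~β = ~1/2 = 1/2
β → β = 1/2 → 1/2 = 1/2
~β ∨ (β → β) = 1/2 ∨ 1/2 = 1/2
β ∧ α = 1/2 ∧ 1/2 = 1/2
~β = ~1/2 = 1/2
(β ∧ α) ∧ ~β = 1/2 ∧ 1/2 = 1/2
(~β ∨ (β → β)) ∨ ((β ∧ α) ∧ ~β) = 1/2 ∨ 1/2 = 1/2
α ∨ α = 1/2 ∨ 1/2 = 1/2
β ∧ (α ∨ α) = 1/2 ∧ 1/2 = 1/2
~(β ∧ (α ∨ α)) = ~1/2 = 1/2
((~β ∨ (β → β)) ∨ ((β ∧ α) ∧ ~β)) ∨ ~(β ∧ (α ∨ α)) = 1/2 ∨ 1/2 = 1/2
(((α ∨ β) → ~α) → ~~α) → (((~β ∨ (β → β)) ∨ ((β ∧ α) ∧ ~β)) ∨ ~(β ∧ (α ∨ α))) = 1/2 → 1/2 = 1/2
No assignment yields a value below 1/2, so this is the minimum.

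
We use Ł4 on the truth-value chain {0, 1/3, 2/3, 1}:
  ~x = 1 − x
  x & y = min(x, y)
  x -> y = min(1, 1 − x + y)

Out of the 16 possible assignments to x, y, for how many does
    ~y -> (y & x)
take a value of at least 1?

7

x = 0, y = 0 ↦ 0  <
x = 0, y = 1/3 ↦ 1/3  <
x = 0, y = 2/3 ↦ 2/3  <
x = 0, y = 1 ↦ 1  ≥
x = 1/3, y = 0 ↦ 0  <
x = 1/3, y = 1/3 ↦ 2/3  <
x = 1/3, y = 2/3 ↦ 1  ≥
x = 1/3, y = 1 ↦ 1  ≥
x = 2/3, y = 0 ↦ 0  <
x = 2/3, y = 1/3 ↦ 2/3  <
x = 2/3, y = 2/3 ↦ 1  ≥
x = 2/3, y = 1 ↦ 1  ≥
x = 1, y = 0 ↦ 0  <
x = 1, y = 1/3 ↦ 2/3  <
x = 1, y = 2/3 ↦ 1  ≥
x = 1, y = 1 ↦ 1  ≥
So 7 of the 16 assignments meet the threshold.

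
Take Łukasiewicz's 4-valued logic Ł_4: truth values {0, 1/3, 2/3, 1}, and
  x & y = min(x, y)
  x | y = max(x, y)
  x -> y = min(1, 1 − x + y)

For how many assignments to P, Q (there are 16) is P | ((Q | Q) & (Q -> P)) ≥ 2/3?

9

P = 0, Q = 0 ↦ 0  <
P = 0, Q = 1/3 ↦ 1/3  <
P = 0, Q = 2/3 ↦ 1/3  <
P = 0, Q = 1 ↦ 0  <
P = 1/3, Q = 0 ↦ 1/3  <
P = 1/3, Q = 1/3 ↦ 1/3  <
P = 1/3, Q = 2/3 ↦ 2/3  ≥
P = 1/3, Q = 1 ↦ 1/3  <
P = 2/3, Q = 0 ↦ 2/3  ≥
P = 2/3, Q = 1/3 ↦ 2/3  ≥
P = 2/3, Q = 2/3 ↦ 2/3  ≥
P = 2/3, Q = 1 ↦ 2/3  ≥
P = 1, Q = 0 ↦ 1  ≥
P = 1, Q = 1/3 ↦ 1  ≥
P = 1, Q = 2/3 ↦ 1  ≥
P = 1, Q = 1 ↦ 1  ≥
So 9 of the 16 assignments meet the threshold.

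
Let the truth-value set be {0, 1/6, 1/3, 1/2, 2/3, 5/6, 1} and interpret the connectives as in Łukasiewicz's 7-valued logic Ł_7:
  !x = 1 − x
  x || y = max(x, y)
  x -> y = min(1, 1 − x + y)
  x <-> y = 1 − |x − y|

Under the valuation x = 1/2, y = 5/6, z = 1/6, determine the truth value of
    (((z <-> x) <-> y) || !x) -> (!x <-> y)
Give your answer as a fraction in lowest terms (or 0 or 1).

z <-> x = 1/6 <-> 1/2 = 2/3
(z <-> x) <-> y = 2/3 <-> 5/6 = 5/6
!x = !1/2 = 1/2
((z <-> x) <-> y) || !x = 5/6 || 1/2 = 5/6
!x = !1/2 = 1/2
!x <-> y = 1/2 <-> 5/6 = 2/3
(((z <-> x) <-> y) || !x) -> (!x <-> y) = 5/6 -> 2/3 = 5/6

5/6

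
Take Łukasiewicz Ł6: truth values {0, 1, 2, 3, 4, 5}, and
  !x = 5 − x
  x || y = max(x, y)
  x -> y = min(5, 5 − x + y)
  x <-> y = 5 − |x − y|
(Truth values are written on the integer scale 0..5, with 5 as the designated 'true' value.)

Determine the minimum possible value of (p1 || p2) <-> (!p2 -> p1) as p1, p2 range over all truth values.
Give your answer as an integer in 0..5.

3

Take p1 = 2, p2 = 2:
p1 || p2 = 2 || 2 = 2
!p2 = !2 = 3
!p2 -> p1 = 3 -> 2 = 4
(p1 || p2) <-> (!p2 -> p1) = 2 <-> 4 = 3
No assignment yields a value below 3, so this is the minimum.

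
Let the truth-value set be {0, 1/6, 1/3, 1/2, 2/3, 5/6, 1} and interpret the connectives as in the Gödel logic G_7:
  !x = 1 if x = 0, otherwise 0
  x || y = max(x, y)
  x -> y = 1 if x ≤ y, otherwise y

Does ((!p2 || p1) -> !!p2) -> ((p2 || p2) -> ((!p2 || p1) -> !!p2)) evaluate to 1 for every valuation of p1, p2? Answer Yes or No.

Yes

At p1 = 5/6, p2 = 5/6, for instance:
!p2 = !5/6 = 0
!p2 || p1 = 0 || 5/6 = 5/6
!p2 = !5/6 = 0
!!p2 = !0 = 1
(!p2 || p1) -> !!p2 = 5/6 -> 1 = 1
p2 || p2 = 5/6 || 5/6 = 5/6
(p2 || p2) -> ((!p2 || p1) -> !!p2) = 5/6 -> 1 = 1
((!p2 || p1) -> !!p2) -> ((p2 || p2) -> ((!p2 || p1) -> !!p2)) = 1 -> 1 = 1
and checking the remaining 48 assignments likewise gives ≥ 1 in every case.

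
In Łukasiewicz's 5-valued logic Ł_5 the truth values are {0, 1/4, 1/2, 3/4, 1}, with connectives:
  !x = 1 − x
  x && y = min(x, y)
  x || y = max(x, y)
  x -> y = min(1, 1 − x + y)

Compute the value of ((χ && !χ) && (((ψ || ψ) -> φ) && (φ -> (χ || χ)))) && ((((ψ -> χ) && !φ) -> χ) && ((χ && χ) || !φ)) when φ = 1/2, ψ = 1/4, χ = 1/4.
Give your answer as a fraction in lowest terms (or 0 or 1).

1/4

!χ = !1/4 = 3/4
χ && !χ = 1/4 && 3/4 = 1/4
ψ || ψ = 1/4 || 1/4 = 1/4
(ψ || ψ) -> φ = 1/4 -> 1/2 = 1
χ || χ = 1/4 || 1/4 = 1/4
φ -> (χ || χ) = 1/2 -> 1/4 = 3/4
((ψ || ψ) -> φ) && (φ -> (χ || χ)) = 1 && 3/4 = 3/4
(χ && !χ) && (((ψ || ψ) -> φ) && (φ -> (χ || χ))) = 1/4 && 3/4 = 1/4
ψ -> χ = 1/4 -> 1/4 = 1
!φ = !1/2 = 1/2
(ψ -> χ) && !φ = 1 && 1/2 = 1/2
((ψ -> χ) && !φ) -> χ = 1/2 -> 1/4 = 3/4
χ && χ = 1/4 && 1/4 = 1/4
!φ = !1/2 = 1/2
(χ && χ) || !φ = 1/4 || 1/2 = 1/2
(((ψ -> χ) && !φ) -> χ) && ((χ && χ) || !φ) = 3/4 && 1/2 = 1/2
((χ && !χ) && (((ψ || ψ) -> φ) && (φ -> (χ || χ)))) && ((((ψ -> χ) && !φ) -> χ) && ((χ && χ) || !φ)) = 1/4 && 1/2 = 1/4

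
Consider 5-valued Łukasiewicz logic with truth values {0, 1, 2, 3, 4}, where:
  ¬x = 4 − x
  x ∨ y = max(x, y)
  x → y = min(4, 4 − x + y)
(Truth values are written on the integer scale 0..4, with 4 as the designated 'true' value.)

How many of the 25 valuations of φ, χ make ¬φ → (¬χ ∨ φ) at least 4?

value 4: 18 assignments (counts)
value 3: 2 assignments
value 2: 3 assignments
value 1: 1 assignment
value 0: 1 assignment
So 18 of the 25 assignments meet the threshold.

18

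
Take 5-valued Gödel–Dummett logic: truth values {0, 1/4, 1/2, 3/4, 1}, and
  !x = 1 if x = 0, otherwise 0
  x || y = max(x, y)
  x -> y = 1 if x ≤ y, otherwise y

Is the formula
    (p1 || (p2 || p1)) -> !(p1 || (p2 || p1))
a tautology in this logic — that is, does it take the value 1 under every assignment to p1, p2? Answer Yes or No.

Counterexample: take p1 = 0, p2 = 1/4.
p2 || p1 = 1/4 || 0 = 1/4
p1 || (p2 || p1) = 0 || 1/4 = 1/4
!(p1 || (p2 || p1)) = !1/4 = 0
(p1 || (p2 || p1)) -> !(p1 || (p2 || p1)) = 1/4 -> 0 = 0
This gives 0 ≠ 1.

No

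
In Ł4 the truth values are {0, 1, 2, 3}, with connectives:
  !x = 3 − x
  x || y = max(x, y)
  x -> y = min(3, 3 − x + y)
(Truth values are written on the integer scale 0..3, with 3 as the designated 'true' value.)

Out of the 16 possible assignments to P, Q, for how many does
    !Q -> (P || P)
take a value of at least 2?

13

P = 0, Q = 0 ↦ 0  <
P = 0, Q = 1 ↦ 1  <
P = 0, Q = 2 ↦ 2  ≥
P = 0, Q = 3 ↦ 3  ≥
P = 1, Q = 0 ↦ 1  <
P = 1, Q = 1 ↦ 2  ≥
P = 1, Q = 2 ↦ 3  ≥
P = 1, Q = 3 ↦ 3  ≥
P = 2, Q = 0 ↦ 2  ≥
P = 2, Q = 1 ↦ 3  ≥
P = 2, Q = 2 ↦ 3  ≥
P = 2, Q = 3 ↦ 3  ≥
P = 3, Q = 0 ↦ 3  ≥
P = 3, Q = 1 ↦ 3  ≥
P = 3, Q = 2 ↦ 3  ≥
P = 3, Q = 3 ↦ 3  ≥
So 13 of the 16 assignments meet the threshold.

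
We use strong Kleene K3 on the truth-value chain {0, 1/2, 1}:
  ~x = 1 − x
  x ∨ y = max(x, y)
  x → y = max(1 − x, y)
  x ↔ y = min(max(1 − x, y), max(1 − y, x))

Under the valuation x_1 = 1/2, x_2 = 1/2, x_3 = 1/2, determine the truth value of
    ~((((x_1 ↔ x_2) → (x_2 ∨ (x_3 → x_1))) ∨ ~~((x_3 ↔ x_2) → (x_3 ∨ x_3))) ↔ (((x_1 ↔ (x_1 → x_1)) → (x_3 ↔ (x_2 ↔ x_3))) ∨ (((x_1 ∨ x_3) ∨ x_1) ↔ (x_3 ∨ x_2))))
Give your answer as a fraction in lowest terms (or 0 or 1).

x_1 ↔ x_2 = 1/2 ↔ 1/2 = 1/2
x_3 → x_1 = 1/2 → 1/2 = 1/2
x_2 ∨ (x_3 → x_1) = 1/2 ∨ 1/2 = 1/2
(x_1 ↔ x_2) → (x_2 ∨ (x_3 → x_1)) = 1/2 → 1/2 = 1/2
x_3 ↔ x_2 = 1/2 ↔ 1/2 = 1/2
x_3 ∨ x_3 = 1/2 ∨ 1/2 = 1/2
(x_3 ↔ x_2) → (x_3 ∨ x_3) = 1/2 → 1/2 = 1/2
~((x_3 ↔ x_2) → (x_3 ∨ x_3)) = ~1/2 = 1/2
~~((x_3 ↔ x_2) → (x_3 ∨ x_3)) = ~1/2 = 1/2
((x_1 ↔ x_2) → (x_2 ∨ (x_3 → x_1))) ∨ ~~((x_3 ↔ x_2) → (x_3 ∨ x_3)) = 1/2 ∨ 1/2 = 1/2
x_1 → x_1 = 1/2 → 1/2 = 1/2
x_1 ↔ (x_1 → x_1) = 1/2 ↔ 1/2 = 1/2
x_2 ↔ x_3 = 1/2 ↔ 1/2 = 1/2
x_3 ↔ (x_2 ↔ x_3) = 1/2 ↔ 1/2 = 1/2
(x_1 ↔ (x_1 → x_1)) → (x_3 ↔ (x_2 ↔ x_3)) = 1/2 → 1/2 = 1/2
x_1 ∨ x_3 = 1/2 ∨ 1/2 = 1/2
(x_1 ∨ x_3) ∨ x_1 = 1/2 ∨ 1/2 = 1/2
x_3 ∨ x_2 = 1/2 ∨ 1/2 = 1/2
((x_1 ∨ x_3) ∨ x_1) ↔ (x_3 ∨ x_2) = 1/2 ↔ 1/2 = 1/2
((x_1 ↔ (x_1 → x_1)) → (x_3 ↔ (x_2 ↔ x_3))) ∨ (((x_1 ∨ x_3) ∨ x_1) ↔ (x_3 ∨ x_2)) = 1/2 ∨ 1/2 = 1/2
(((x_1 ↔ x_2) → (x_2 ∨ (x_3 → x_1))) ∨ ~~((x_3 ↔ x_2) → (x_3 ∨ x_3))) ↔ (((x_1 ↔ (x_1 → x_1)) → (x_3 ↔ (x_2 ↔ x_3))) ∨ (((x_1 ∨ x_3) ∨ x_1) ↔ (x_3 ∨ x_2))) = 1/2 ↔ 1/2 = 1/2
~((((x_1 ↔ x_2) → (x_2 ∨ (x_3 → x_1))) ∨ ~~((x_3 ↔ x_2) → (x_3 ∨ x_3))) ↔ (((x_1 ↔ (x_1 → x_1)) → (x_3 ↔ (x_2 ↔ x_3))) ∨ (((x_1 ∨ x_3) ∨ x_1) ↔ (x_3 ∨ x_2)))) = ~1/2 = 1/2

1/2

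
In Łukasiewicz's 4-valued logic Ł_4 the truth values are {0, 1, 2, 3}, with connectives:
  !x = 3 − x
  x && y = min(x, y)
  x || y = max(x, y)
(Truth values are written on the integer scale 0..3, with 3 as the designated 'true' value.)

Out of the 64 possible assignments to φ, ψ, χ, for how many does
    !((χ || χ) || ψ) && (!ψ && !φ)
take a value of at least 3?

value 3: 1 assignment (counts)
value 2: 7 assignments
value 1: 19 assignments
value 0: 37 assignments
So 1 of the 64 assignments meets the threshold.

1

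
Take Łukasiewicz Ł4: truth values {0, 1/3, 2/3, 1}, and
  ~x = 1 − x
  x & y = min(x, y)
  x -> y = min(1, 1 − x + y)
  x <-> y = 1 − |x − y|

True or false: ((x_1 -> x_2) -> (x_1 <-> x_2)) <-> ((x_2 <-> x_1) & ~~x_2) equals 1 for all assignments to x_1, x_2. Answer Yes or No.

Counterexample: take x_1 = 0, x_2 = 0.
x_1 -> x_2 = 0 -> 0 = 1
x_1 <-> x_2 = 0 <-> 0 = 1
(x_1 -> x_2) -> (x_1 <-> x_2) = 1 -> 1 = 1
x_2 <-> x_1 = 0 <-> 0 = 1
~x_2 = ~0 = 1
~~x_2 = ~1 = 0
(x_2 <-> x_1) & ~~x_2 = 1 & 0 = 0
((x_1 -> x_2) -> (x_1 <-> x_2)) <-> ((x_2 <-> x_1) & ~~x_2) = 1 <-> 0 = 0
This gives 0 ≠ 1.

No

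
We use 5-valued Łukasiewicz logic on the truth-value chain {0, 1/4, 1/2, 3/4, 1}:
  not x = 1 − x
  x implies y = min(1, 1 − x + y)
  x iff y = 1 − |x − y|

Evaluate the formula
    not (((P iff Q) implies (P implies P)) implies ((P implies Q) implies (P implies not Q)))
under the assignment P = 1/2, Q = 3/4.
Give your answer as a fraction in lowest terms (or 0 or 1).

P iff Q = 1/2 iff 3/4 = 3/4
P implies P = 1/2 implies 1/2 = 1
(P iff Q) implies (P implies P) = 3/4 implies 1 = 1
P implies Q = 1/2 implies 3/4 = 1
not Q = not 3/4 = 1/4
P implies not Q = 1/2 implies 1/4 = 3/4
(P implies Q) implies (P implies not Q) = 1 implies 3/4 = 3/4
((P iff Q) implies (P implies P)) implies ((P implies Q) implies (P implies not Q)) = 1 implies 3/4 = 3/4
not (((P iff Q) implies (P implies P)) implies ((P implies Q) implies (P implies not Q))) = not 3/4 = 1/4

1/4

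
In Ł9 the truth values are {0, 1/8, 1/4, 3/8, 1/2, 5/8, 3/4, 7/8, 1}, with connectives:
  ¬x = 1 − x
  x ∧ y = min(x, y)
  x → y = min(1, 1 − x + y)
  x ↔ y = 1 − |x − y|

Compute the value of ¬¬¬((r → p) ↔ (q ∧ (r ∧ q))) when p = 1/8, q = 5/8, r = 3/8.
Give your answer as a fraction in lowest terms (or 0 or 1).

r → p = 3/8 → 1/8 = 3/4
r ∧ q = 3/8 ∧ 5/8 = 3/8
q ∧ (r ∧ q) = 5/8 ∧ 3/8 = 3/8
(r → p) ↔ (q ∧ (r ∧ q)) = 3/4 ↔ 3/8 = 5/8
¬((r → p) ↔ (q ∧ (r ∧ q))) = ¬5/8 = 3/8
¬¬((r → p) ↔ (q ∧ (r ∧ q))) = ¬3/8 = 5/8
¬¬¬((r → p) ↔ (q ∧ (r ∧ q))) = ¬5/8 = 3/8

3/8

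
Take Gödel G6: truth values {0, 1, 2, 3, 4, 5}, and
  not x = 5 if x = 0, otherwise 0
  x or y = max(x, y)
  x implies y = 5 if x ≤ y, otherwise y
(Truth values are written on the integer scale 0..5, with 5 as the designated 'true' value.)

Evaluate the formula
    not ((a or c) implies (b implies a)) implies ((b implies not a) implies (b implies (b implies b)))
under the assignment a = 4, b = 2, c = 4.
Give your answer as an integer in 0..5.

5

a or c = 4 or 4 = 4
b implies a = 2 implies 4 = 5
(a or c) implies (b implies a) = 4 implies 5 = 5
not ((a or c) implies (b implies a)) = not 5 = 0
not a = not 4 = 0
b implies not a = 2 implies 0 = 0
b implies b = 2 implies 2 = 5
b implies (b implies b) = 2 implies 5 = 5
(b implies not a) implies (b implies (b implies b)) = 0 implies 5 = 5
not ((a or c) implies (b implies a)) implies ((b implies not a) implies (b implies (b implies b))) = 0 implies 5 = 5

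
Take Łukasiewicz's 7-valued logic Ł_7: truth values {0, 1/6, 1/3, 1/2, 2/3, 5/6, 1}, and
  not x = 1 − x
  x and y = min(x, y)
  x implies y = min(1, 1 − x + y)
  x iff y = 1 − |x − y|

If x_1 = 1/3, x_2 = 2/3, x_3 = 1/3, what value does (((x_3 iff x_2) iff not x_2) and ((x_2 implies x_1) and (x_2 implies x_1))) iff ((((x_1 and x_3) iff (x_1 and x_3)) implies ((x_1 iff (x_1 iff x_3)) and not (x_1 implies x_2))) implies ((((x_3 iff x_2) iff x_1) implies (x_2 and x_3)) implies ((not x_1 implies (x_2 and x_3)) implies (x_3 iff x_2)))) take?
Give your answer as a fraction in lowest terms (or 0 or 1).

2/3

x_3 iff x_2 = 1/3 iff 2/3 = 2/3
not x_2 = not 2/3 = 1/3
(x_3 iff x_2) iff not x_2 = 2/3 iff 1/3 = 2/3
x_2 implies x_1 = 2/3 implies 1/3 = 2/3
x_2 implies x_1 = 2/3 implies 1/3 = 2/3
(x_2 implies x_1) and (x_2 implies x_1) = 2/3 and 2/3 = 2/3
((x_3 iff x_2) iff not x_2) and ((x_2 implies x_1) and (x_2 implies x_1)) = 2/3 and 2/3 = 2/3
x_1 and x_3 = 1/3 and 1/3 = 1/3
x_1 and x_3 = 1/3 and 1/3 = 1/3
(x_1 and x_3) iff (x_1 and x_3) = 1/3 iff 1/3 = 1
x_1 iff x_3 = 1/3 iff 1/3 = 1
x_1 iff (x_1 iff x_3) = 1/3 iff 1 = 1/3
x_1 implies x_2 = 1/3 implies 2/3 = 1
not (x_1 implies x_2) = not 1 = 0
(x_1 iff (x_1 iff x_3)) and not (x_1 implies x_2) = 1/3 and 0 = 0
((x_1 and x_3) iff (x_1 and x_3)) implies ((x_1 iff (x_1 iff x_3)) and not (x_1 implies x_2)) = 1 implies 0 = 0
x_3 iff x_2 = 1/3 iff 2/3 = 2/3
(x_3 iff x_2) iff x_1 = 2/3 iff 1/3 = 2/3
x_2 and x_3 = 2/3 and 1/3 = 1/3
((x_3 iff x_2) iff x_1) implies (x_2 and x_3) = 2/3 implies 1/3 = 2/3
not x_1 = not 1/3 = 2/3
x_2 and x_3 = 2/3 and 1/3 = 1/3
not x_1 implies (x_2 and x_3) = 2/3 implies 1/3 = 2/3
x_3 iff x_2 = 1/3 iff 2/3 = 2/3
(not x_1 implies (x_2 and x_3)) implies (x_3 iff x_2) = 2/3 implies 2/3 = 1
(((x_3 iff x_2) iff x_1) implies (x_2 and x_3)) implies ((not x_1 implies (x_2 and x_3)) implies (x_3 iff x_2)) = 2/3 implies 1 = 1
(((x_1 and x_3) iff (x_1 and x_3)) implies ((x_1 iff (x_1 iff x_3)) and not (x_1 implies x_2))) implies ((((x_3 iff x_2) iff x_1) implies (x_2 and x_3)) implies ((not x_1 implies (x_2 and x_3)) implies (x_3 iff x_2))) = 0 implies 1 = 1
(((x_3 iff x_2) iff not x_2) and ((x_2 implies x_1) and (x_2 implies x_1))) iff ((((x_1 and x_3) iff (x_1 and x_3)) implies ((x_1 iff (x_1 iff x_3)) and not (x_1 implies x_2))) implies ((((x_3 iff x_2) iff x_1) implies (x_2 and x_3)) implies ((not x_1 implies (x_2 and x_3)) implies (x_3 iff x_2)))) = 2/3 iff 1 = 2/3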